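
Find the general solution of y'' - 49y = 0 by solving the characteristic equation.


Characteristic equation: r² - 49 = 0.
Factor: (r + 7)(r - 7) = 0 ⇒ r = -7, 7 (distinct real).
General solution: y = C₁e^(-7x) + C₂e^(7x).


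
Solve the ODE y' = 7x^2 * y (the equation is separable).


Separate variables: dy/y = 7x^2 dx.
Integrate: ln|y| = (7/3)x^3 + C₀.
Exponentiate: y = Ce^((7/3)x^3).


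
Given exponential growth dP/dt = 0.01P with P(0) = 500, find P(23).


The ODE dP/dt = 0.01P has solution P(t) = P(0)e^(0.01t).
Substitute P(0) = 500 and t = 23: P(23) = 500 e^(0.23) ≈ 629.


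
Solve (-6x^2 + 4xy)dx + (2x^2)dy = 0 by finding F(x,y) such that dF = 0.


Check exactness: ∂M/∂y = 4x and ∂N/∂x = 4x; equal, so the equation is exact.
Integrate M with respect to x (treating y as constant): ∫M dx = -2x^3 + 2x^2y + h(y).
Differentiate w.r.t. y and set equal to N: all terms match, so h'(y) = 0 and h is a constant absorbed into C.
General solution: -2x^3 + 2x^2y = C.


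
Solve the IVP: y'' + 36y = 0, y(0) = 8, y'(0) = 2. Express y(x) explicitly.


Characteristic roots of r² + 36 = 0 are ±6i, so y = C₁cos(6x) + C₂sin(6x).
Apply y(0) = 8: C₁ = 8. Differentiate and apply y'(0) = 2: 6·C₂ = 2, so C₂ = 1/3.
Particular solution: y = 8cos(6x) + (1/3)sin(6x).


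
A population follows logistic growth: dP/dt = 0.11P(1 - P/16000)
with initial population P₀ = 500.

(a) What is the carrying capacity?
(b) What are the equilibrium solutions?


Logistic ODE dP/dt = 0.11P(1 - P/16000) has equilibria where dP/dt = 0, i.e. P = 0 or P = 16000.
The coefficient (1 - P/K) = 0 when P = K, identifying K = 16000 as the carrying capacity.
(a) K = 16000; (b) equilibria P = 0 and P = 16000.


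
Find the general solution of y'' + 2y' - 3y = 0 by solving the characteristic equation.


Characteristic equation: r² + 2r - 3 = 0.
Factor: (r + 3)(r - 1) = 0 ⇒ r = -3, 1 (distinct real).
General solution: y = C₁e^(-3x) + C₂e^(x).


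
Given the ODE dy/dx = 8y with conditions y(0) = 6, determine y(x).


General solution of y' = 8y is y = Ce^(8x).
Apply y(0) = 6: C = 6.
Particular solution: y = 6e^(8x).


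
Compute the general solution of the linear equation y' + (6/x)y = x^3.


P(x) = 6/x ⇒ μ = x^6.
(x^6 y)' = x^6·x^3 = x^9.
Integrate: x^6 y = x^10/(10) + C.
Solve for y: y = (1/10)x^4 + C/x^6.


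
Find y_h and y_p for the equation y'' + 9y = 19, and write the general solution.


Homogeneous part: r² + 9 = 0 ⇒ r = ±3i, so y_h = C₁cos(3x) + C₂sin(3x).
Try constant y_p = A; plug in: 9A = 19 ⇒ A = 19/9.
General solution: y = C₁cos(3x) + C₂sin(3x) + 19/9.


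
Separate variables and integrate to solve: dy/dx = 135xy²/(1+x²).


Separate: dy/y² = 135x/(1+x²) dx.
Integrate LHS: ∫ dy/y² = -1/y.
Integrate RHS via u = 1+x²: (135/2)ln(1+x²) + C.
Result: -1/y = (135/2)ln(1+x²) + C.


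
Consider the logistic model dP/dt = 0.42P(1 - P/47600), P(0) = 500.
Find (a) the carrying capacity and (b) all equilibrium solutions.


Logistic ODE dP/dt = 0.42P(1 - P/47600) has equilibria where dP/dt = 0, i.e. P = 0 or P = 47600.
The coefficient (1 - P/K) = 0 when P = K, identifying K = 47600 as the carrying capacity.
(a) K = 47600; (b) equilibria P = 0 and P = 47600.


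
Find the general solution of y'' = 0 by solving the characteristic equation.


Characteristic equation: r² = 0, i.e. (r - 0)² = 0.
Repeated root r = 0; include an x factor for the second linearly independent solution.
General solution: y = C₁ + C₂x.


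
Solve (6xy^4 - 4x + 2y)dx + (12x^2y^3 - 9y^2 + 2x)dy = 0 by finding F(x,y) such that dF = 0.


Check exactness: ∂M/∂y = 24xy^3 + 2 and ∂N/∂x = 24xy^3 + 2; equal, so the equation is exact.
Integrate M with respect to x (treating y as constant): ∫M dx = 3x^2y^4 - 2x^2 + 2xy + h(y).
Differentiate w.r.t. y and set equal to N: the x-dependent terms already match, leaving h'(y) = -9y^2. Integrate: h(y) = -3y^3.
So F(x,y) = 3x^2y^4 - 3y^3 - 2x^2 + 2xy.
General solution: 3x^2y^4 - 3y^3 - 2x^2 + 2xy = C.


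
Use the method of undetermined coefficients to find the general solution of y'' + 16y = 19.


Homogeneous part: r² + 16 = 0 ⇒ r = ±4i, so y_h = C₁cos(4x) + C₂sin(4x).
Try constant y_p = A; plug in: 16A = 19 ⇒ A = 19/16.
General solution: y = C₁cos(4x) + C₂sin(4x) + 19/16.


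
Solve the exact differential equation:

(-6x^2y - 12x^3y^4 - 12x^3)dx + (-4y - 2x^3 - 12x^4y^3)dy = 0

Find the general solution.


Check exactness: ∂M/∂y = -6x^2 - 48x^3y^3 and ∂N/∂x = -6x^2 - 48x^3y^3; equal, so the equation is exact.
Integrate M with respect to x (treating y as constant): ∫M dx = -2x^3y - 3x^4y^4 - 3x^4 + h(y).
Differentiate w.r.t. y and set equal to N: the x-dependent terms already match, leaving h'(y) = -4y. Integrate: h(y) = -2y^2.
So F(x,y) = -2y^2 - 2x^3y - 3x^4y^4 - 3x^4.
General solution: -2y^2 - 2x^3y - 3x^4y^4 - 3x^4 = C.


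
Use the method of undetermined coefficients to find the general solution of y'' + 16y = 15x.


Homogeneous: r² + 16 = 0 ⇒ r = ±4i, y_h = C₁cos(4x) + C₂sin(4x).
Polynomial forcing; try y_p = Ax + B. Then y_p'' + 16 y_p = 16(Ax + B) = 15x, so B = 0 and A = 15/16.
General solution: y = C₁cos(4x) + C₂sin(4x) + (15/16)x.


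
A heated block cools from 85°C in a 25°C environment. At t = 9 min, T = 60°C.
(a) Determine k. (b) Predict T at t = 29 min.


Newton's law: T(t) = T_a + (T₀ - T_a)e^(-kt).
(a) Use T(9) = 60: (60 - 25)/(85 - 25) = e^(-k·9), so k = -ln(0.583)/9 ≈ 0.0599.
(b) Apply k to t = 29: T(29) = 25 + (60)e^(-1.737) ≈ 35.6°C.


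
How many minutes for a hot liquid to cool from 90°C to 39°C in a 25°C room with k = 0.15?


From T(t) = T_a + (T₀ - T_a)e^(-kt), set T(t) = 39:
(39 - 25) / (90 - 25) = e^(-0.15t), so t = -ln(0.215)/0.15 ≈ 10.2 minutes.


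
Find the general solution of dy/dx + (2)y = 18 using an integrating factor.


P(x) = 2, Q(x) = 18; integrating factor μ = e^(2x).
(μ y)' = 18e^(2x) ⇒ μ y = 9e^(2x) + C.
Divide by μ: y = 9 + Ce^(-2x).


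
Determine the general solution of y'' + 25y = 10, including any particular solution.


Homogeneous part: r² + 25 = 0 ⇒ r = ±5i, so y_h = C₁cos(5x) + C₂sin(5x).
Try constant y_p = A; plug in: 25A = 10 ⇒ A = 2/5.
General solution: y = C₁cos(5x) + C₂sin(5x) + 2/5.


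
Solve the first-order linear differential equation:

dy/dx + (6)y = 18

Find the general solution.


P(x) = 6, Q(x) = 18; integrating factor μ = e^(6x).
(μ y)' = 18e^(6x) ⇒ μ y = 3e^(6x) + C.
Divide by μ: y = 3 + Ce^(-6x).


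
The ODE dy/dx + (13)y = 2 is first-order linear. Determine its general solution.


P(x) = 13, Q(x) = 2; integrating factor μ = e^(13x).
(μ y)' = 2e^(13x) ⇒ μ y = (2/13)e^(13x) + C.
Divide by μ: y = 2/13 + Ce^(-13x).


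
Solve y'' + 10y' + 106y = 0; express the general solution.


Characteristic equation: r² + 10r + 106 = 0.
Discriminant is negative; roots r = -5 ± 9i (complex conjugate pair).
General solution uses e^(α x)(C₁ cos(β x) + C₂ sin(β x)): y = e^(-5x)(C₁cos(9x) + C₂sin(9x)).


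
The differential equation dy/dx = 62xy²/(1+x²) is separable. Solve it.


Separate: dy/y² = 62x/(1+x²) dx.
Integrate LHS: ∫ dy/y² = -1/y.
Integrate RHS via u = 1+x²: 31ln(1+x²) + C.
Result: -1/y = 31ln(1+x²) + C.


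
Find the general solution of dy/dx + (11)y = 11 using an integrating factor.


P(x) = 11, Q(x) = 11; integrating factor μ = e^(11x).
(μ y)' = 11e^(11x) ⇒ μ y = e^(11x) + C.
Divide by μ: y = 1 + Ce^(-11x).


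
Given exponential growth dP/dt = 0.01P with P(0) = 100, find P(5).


The ODE dP/dt = 0.01P has solution P(t) = P(0)e^(0.01t).
Substitute P(0) = 100 and t = 5: P(5) = 100 e^(0.05) ≈ 105.


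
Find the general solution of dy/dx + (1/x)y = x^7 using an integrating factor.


P(x) = 1/x ⇒ μ = x^1.
(x^1 y)' = x^8 ⇒ x^1 y = x^9/(9) + C.
Solve for y: y = (1/9)x^8 + C/x^1.


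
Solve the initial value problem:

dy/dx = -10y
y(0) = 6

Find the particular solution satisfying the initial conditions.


General solution of y' = -10y is y = Ce^(-10x).
Apply y(0) = 6: C = 6.
Particular solution: y = 6e^(-10x).


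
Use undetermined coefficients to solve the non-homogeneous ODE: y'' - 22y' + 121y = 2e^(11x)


Characteristic polynomial (r - 11)² = 0; repeated root r = 11.
y_h = (C₁ + C₂x)e^(11x). Forcing matches the repeated root (resonance), so try y_p = Ax² e^(11x).
Substitute and solve for A: 2A = 2, so A = 1.
General solution: y = (C₁ + C₂x + x²)e^(11x).


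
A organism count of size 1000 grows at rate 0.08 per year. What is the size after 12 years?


The ODE dP/dt = 0.08P has solution P(t) = P(0)e^(0.08t).
Substitute P(0) = 1000 and t = 12: P(12) = 1000 e^(0.96) ≈ 2612.


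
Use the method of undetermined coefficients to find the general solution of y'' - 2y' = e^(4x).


Characteristic roots of r² - 2r = 0 are 2, 0.
y_h = C₁e^(2x) + C₂.
Forcing exponent 4 is not a characteristic root; try y_p = Ae^(4x).
Substitute: A·(16 + (-2)·4 + (0)) = A·8 = 1, so A = 1/8.
General solution: y = C₁e^(2x) + C₂ + (1/8)e^(4x).


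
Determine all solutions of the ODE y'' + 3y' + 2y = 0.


Characteristic equation: r² + 3r + 2 = 0.
Factor: (r + 2)(r + 1) = 0 ⇒ r = -2, -1 (distinct real).
General solution: y = C₁e^(-2x) + C₂e^(-x).


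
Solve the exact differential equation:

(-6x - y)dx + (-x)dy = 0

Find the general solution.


Check exactness: ∂M/∂y = -1 and ∂N/∂x = -1; equal, so the equation is exact.
Integrate M with respect to x (treating y as constant): ∫M dx = -3x^2 - xy + h(y).
Differentiate w.r.t. y and set equal to N: all terms match, so h'(y) = 0 and h is a constant absorbed into C.
General solution: -3x^2 - xy = C.


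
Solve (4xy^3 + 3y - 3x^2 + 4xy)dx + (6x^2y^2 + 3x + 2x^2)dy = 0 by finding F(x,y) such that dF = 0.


Check exactness: ∂M/∂y = 12xy^2 + 3 + 4x and ∂N/∂x = 12xy^2 + 3 + 4x; equal, so the equation is exact.
Integrate M with respect to x (treating y as constant): ∫M dx = 2x^2y^3 + 3xy - x^3 + 2x^2y + h(y).
Differentiate w.r.t. y and set equal to N: all terms match, so h'(y) = 0 and h is a constant absorbed into C.
General solution: 2x^2y^3 + 3xy - x^3 + 2x^2y = C.


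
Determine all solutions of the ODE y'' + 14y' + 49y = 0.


Characteristic equation: r² + 14r + 49 = 0, i.e. (r + 7)² = 0.
Repeated root r = -7; include an x factor for the second linearly independent solution.
General solution: y = (C₁ + C₂x)e^(-7x).


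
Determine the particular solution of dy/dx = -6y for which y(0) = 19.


General solution of y' = -6y is y = Ce^(-6x).
Apply y(0) = 19: C = 19.
Particular solution: y = 19e^(-6x).


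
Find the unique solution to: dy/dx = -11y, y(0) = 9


General solution of y' = -11y is y = Ce^(-11x).
Apply y(0) = 9: C = 9.
Particular solution: y = 9e^(-11x).


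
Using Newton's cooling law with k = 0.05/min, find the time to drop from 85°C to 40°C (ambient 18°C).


From T(t) = T_a + (T₀ - T_a)e^(-kt), set T(t) = 40:
(40 - 18) / (85 - 18) = e^(-0.05t), so t = -ln(0.328)/0.05 ≈ 22.3 minutes.


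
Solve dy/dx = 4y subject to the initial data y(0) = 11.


General solution of y' = 4y is y = Ce^(4x).
Apply y(0) = 11: C = 11.
Particular solution: y = 11e^(4x).


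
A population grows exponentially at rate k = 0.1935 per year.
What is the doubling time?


Exponential growth: P(t) = P₀ e^(0.1935t). Set P(t)/P₀ = 2: e^(0.1935t) = 2.
Solve: t = ln(2)/0.1935 ≈ 3.58 years.


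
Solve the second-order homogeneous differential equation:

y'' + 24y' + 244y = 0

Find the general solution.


Characteristic equation: r² + 24r + 244 = 0.
Discriminant is negative; roots r = -12 ± 10i (complex conjugate pair).
General solution uses e^(α x)(C₁ cos(β x) + C₂ sin(β x)): y = e^(-12x)(C₁cos(10x) + C₂sin(10x)).


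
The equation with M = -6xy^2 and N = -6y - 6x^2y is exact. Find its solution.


Check exactness: ∂M/∂y = -12xy and ∂N/∂x = -12xy; equal, so the equation is exact.
Integrate M with respect to x (treating y as constant): ∫M dx = -3x^2y^2 + h(y).
Differentiate w.r.t. y and set equal to N: the x-dependent terms already match, leaving h'(y) = -6y. Integrate: h(y) = -3y^2.
So F(x,y) = -3y^2 - 3x^2y^2.
General solution: -3y^2 - 3x^2y^2 = C.


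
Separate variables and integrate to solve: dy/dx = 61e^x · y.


Separate variables: dy/y = 61e^x dx.
Integrate: ln|y| = 61e^x + C₀.
Exponentiate: y = Ce^(61e^x).


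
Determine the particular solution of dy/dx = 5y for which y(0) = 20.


General solution of y' = 5y is y = Ce^(5x).
Apply y(0) = 20: C = 20.
Particular solution: y = 20e^(5x).


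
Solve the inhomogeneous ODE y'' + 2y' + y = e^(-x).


Characteristic polynomial (r + 1)² = 0; repeated root r = -1.
y_h = (C₁ + C₂x)e^(-x). Forcing matches the repeated root (resonance), so try y_p = Ax² e^(-x).
Substitute and solve for A: 2A = 1, so A = 1/2.
General solution: y = (C₁ + C₂x + (1/2)x²)e^(-x).


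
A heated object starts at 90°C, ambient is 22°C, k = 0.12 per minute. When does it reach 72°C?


From T(t) = T_a + (T₀ - T_a)e^(-kt), set T(t) = 72:
(72 - 22) / (90 - 22) = e^(-0.12t), so t = -ln(0.735)/0.12 ≈ 2.6 minutes.


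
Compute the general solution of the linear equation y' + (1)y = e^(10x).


P(x) = 1 ⇒ μ = e^(x).
(μ y)' = e^(11x) ⇒ μ y = e^(11x)/11 + C.
Divide by μ: y = (1/11)e^(10x) + Ce^(-x).


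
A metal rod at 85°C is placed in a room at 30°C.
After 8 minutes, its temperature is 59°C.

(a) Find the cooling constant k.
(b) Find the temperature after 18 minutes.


Newton's law: T(t) = T_a + (T₀ - T_a)e^(-kt).
(a) Use T(8) = 59: (59 - 30)/(85 - 30) = e^(-k·8), so k = -ln(0.527)/8 ≈ 0.0800.
(b) Apply k to t = 18: T(18) = 30 + (55)e^(-1.440) ≈ 43.0°C.


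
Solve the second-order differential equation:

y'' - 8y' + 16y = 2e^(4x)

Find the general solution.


Characteristic polynomial (r - 4)² = 0; repeated root r = 4.
y_h = (C₁ + C₂x)e^(4x). Forcing matches the repeated root (resonance), so try y_p = Ax² e^(4x).
Substitute and solve for A: 2A = 2, so A = 1.
General solution: y = (C₁ + C₂x + x²)e^(4x).


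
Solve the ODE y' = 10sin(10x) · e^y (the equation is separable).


Separate: e^(-y) dy = 10sin(10x) dx.
Integrate: -e^(-y) = -cos(10x) + C₀.
Rearrange: e^(-y) = cos(10x) + C.


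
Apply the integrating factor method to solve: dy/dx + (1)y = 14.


P(x) = 1, Q(x) = 14; integrating factor μ = e^(x).
(μ y)' = 14e^(x) ⇒ μ y = 14e^(x) + C.
Divide by μ: y = 14 + Ce^(-x).


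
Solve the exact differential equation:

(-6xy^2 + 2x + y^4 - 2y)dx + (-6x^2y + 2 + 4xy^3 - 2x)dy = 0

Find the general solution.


Check exactness: ∂M/∂y = -12xy + 4y^3 - 2 and ∂N/∂x = -12xy + 4y^3 - 2; equal, so the equation is exact.
Integrate M with respect to x (treating y as constant): ∫M dx = -3x^2y^2 + x^2 + xy^4 - 2xy + h(y).
Differentiate w.r.t. y and set equal to N: the x-dependent terms already match, leaving h'(y) = 2. Integrate: h(y) = 2y.
So F(x,y) = -3x^2y^2 + x^2 + 2y + xy^4 - 2xy.
General solution: -3x^2y^2 + x^2 + 2y + xy^4 - 2xy = C.


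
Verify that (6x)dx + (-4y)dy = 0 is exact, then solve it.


Check exactness: ∂M/∂y = 0 and ∂N/∂x = 0; equal, so the equation is exact.
Integrate M with respect to x (treating y as constant): ∫M dx = 3x^2 + h(y).
Differentiate w.r.t. y and set equal to N: the x-dependent terms already match, leaving h'(y) = -4y. Integrate: h(y) = -2y^2.
So F(x,y) = -2y^2 + 3x^2.
General solution: -2y^2 + 3x^2 = C.


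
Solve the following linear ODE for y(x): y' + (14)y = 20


P(x) = 14, Q(x) = 20; integrating factor μ = e^(14x).
(μ y)' = 20e^(14x) ⇒ μ y = (10/7)e^(14x) + C.
Divide by μ: y = 10/7 + Ce^(-14x).


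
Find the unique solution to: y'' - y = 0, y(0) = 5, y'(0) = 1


Characteristic roots of r² - 1 = 0 are 1, -1.
General solution y = c₁ e^(x) + c₂ e^(-x).
Apply y(0) = 5: c₁ + c₂ = 5. Apply y'(0) = 1: 1 c₁ - 1 c₂ = 1.
Solve: c₁ = 3, c₂ = 2.
Particular solution: y = 3e^(x) + 2e^(-x).


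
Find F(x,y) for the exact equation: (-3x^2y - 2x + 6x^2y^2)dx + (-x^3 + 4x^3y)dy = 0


Check exactness: ∂M/∂y = -3x^2 + 12x^2y and ∂N/∂x = -3x^2 + 12x^2y; equal, so the equation is exact.
Integrate M with respect to x (treating y as constant): ∫M dx = -x^3y - x^2 + 2x^3y^2 + h(y).
Differentiate w.r.t. y and set equal to N: all terms match, so h'(y) = 0 and h is a constant absorbed into C.
General solution: -x^3y - x^2 + 2x^3y^2 = C.


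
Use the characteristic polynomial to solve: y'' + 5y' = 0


Characteristic equation: r² + 5r = 0.
Factor: (r + 5)(r - 0) = 0 ⇒ r = -5, 0 (distinct real).
General solution: y = C₁e^(-5x) + C₂.


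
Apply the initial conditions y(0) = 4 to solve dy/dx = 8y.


General solution of y' = 8y is y = Ce^(8x).
Apply y(0) = 4: C = 4.
Particular solution: y = 4e^(8x).


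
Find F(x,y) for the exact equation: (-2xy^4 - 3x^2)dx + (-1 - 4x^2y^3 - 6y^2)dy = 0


Check exactness: ∂M/∂y = -8xy^3 and ∂N/∂x = -8xy^3; equal, so the equation is exact.
Integrate M with respect to x (treating y as constant): ∫M dx = -x^2y^4 - x^3 + h(y).
Differentiate w.r.t. y and set equal to N: the x-dependent terms already match, leaving h'(y) = -1 - 6y^2. Integrate: h(y) = -y - 2y^3.
So F(x,y) = -y - x^2y^4 - x^3 - 2y^3.
General solution: -y - x^2y^4 - x^3 - 2y^3 = C.


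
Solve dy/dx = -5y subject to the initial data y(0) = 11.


General solution of y' = -5y is y = Ce^(-5x).
Apply y(0) = 11: C = 11.
Particular solution: y = 11e^(-5x).


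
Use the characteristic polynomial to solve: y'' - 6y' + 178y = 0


Characteristic equation: r² - 6r + 178 = 0.
Discriminant is negative; roots r = 3 ± 13i (complex conjugate pair).
General solution uses e^(α x)(C₁ cos(β x) + C₂ sin(β x)): y = e^(3x)(C₁cos(13x) + C₂sin(13x)).


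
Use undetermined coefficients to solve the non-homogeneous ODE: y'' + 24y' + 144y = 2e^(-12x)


Characteristic polynomial (r + 12)² = 0; repeated root r = -12.
y_h = (C₁ + C₂x)e^(-12x). Forcing matches the repeated root (resonance), so try y_p = Ax² e^(-12x).
Substitute and solve for A: 2A = 2, so A = 1.
General solution: y = (C₁ + C₂x + x²)e^(-12x).


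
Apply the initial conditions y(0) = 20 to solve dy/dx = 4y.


General solution of y' = 4y is y = Ce^(4x).
Apply y(0) = 20: C = 20.
Particular solution: y = 20e^(4x).


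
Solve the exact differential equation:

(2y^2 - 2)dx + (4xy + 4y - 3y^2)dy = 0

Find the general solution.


Check exactness: ∂M/∂y = 4y and ∂N/∂x = 4y; equal, so the equation is exact.
Integrate M with respect to x (treating y as constant): ∫M dx = 2xy^2 - 2x + h(y).
Differentiate w.r.t. y and set equal to N: the x-dependent terms already match, leaving h'(y) = 4y - 3y^2. Integrate: h(y) = 2y^2 - y^3.
So F(x,y) = 2xy^2 + 2y^2 - y^3 - 2x.
General solution: 2xy^2 + 2y^2 - y^3 - 2x = C.


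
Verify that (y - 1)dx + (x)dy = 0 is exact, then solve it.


Check exactness: ∂M/∂y = 1 and ∂N/∂x = 1; equal, so the equation is exact.
Integrate M with respect to x (treating y as constant): ∫M dx = xy - x + h(y).
Differentiate w.r.t. y and set equal to N: all terms match, so h'(y) = 0 and h is a constant absorbed into C.
General solution: xy - x = C.


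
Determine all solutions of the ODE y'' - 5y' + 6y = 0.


Characteristic equation: r² - 5r + 6 = 0.
Factor: (r - 3)(r - 2) = 0 ⇒ r = 3, 2 (distinct real).
General solution: y = C₁e^(3x) + C₂e^(2x).


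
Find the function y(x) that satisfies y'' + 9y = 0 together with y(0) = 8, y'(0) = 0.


Characteristic roots of r² + 9 = 0 are ±3i, so y = C₁cos(3x) + C₂sin(3x).
Apply y(0) = 8: C₁ = 8. Differentiate and apply y'(0) = 0: 3·C₂ = 0, so C₂ = 0.
Particular solution: y = 8cos(3x).


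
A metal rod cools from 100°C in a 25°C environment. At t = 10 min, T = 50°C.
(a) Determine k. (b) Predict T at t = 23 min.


Newton's law: T(t) = T_a + (T₀ - T_a)e^(-kt).
(a) Use T(10) = 50: (50 - 25)/(100 - 25) = e^(-k·10), so k = -ln(0.333)/10 ≈ 0.1099.
(b) Apply k to t = 23: T(23) = 25 + (75)e^(-2.527) ≈ 31.0°C.


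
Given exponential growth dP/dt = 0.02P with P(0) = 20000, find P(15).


The ODE dP/dt = 0.02P has solution P(t) = P(0)e^(0.02t).
Substitute P(0) = 20000 and t = 15: P(15) = 20000 e^(0.30) ≈ 26997.


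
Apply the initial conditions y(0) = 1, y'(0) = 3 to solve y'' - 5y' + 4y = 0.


Characteristic roots of r² - 5r + 4 = 0 are 1, 4.
General solution y = c₁ e^(x) + c₂ e^(4x).
Apply y(0) = 1: c₁ + c₂ = 1. Apply y'(0) = 3: 1 c₁ + 4 c₂ = 3.
Solve: c₁ = 1/3, c₂ = 2/3.
Particular solution: y = (1/3)e^(x) + (2/3)e^(4x).


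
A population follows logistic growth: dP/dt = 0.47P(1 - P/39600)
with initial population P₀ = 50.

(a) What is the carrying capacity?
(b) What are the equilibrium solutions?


Logistic ODE dP/dt = 0.47P(1 - P/39600) has equilibria where dP/dt = 0, i.e. P = 0 or P = 39600.
The coefficient (1 - P/K) = 0 when P = K, identifying K = 39600 as the carrying capacity.
(a) K = 39600; (b) equilibria P = 0 and P = 39600.


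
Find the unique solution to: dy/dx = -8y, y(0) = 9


General solution of y' = -8y is y = Ce^(-8x).
Apply y(0) = 9: C = 9.
Particular solution: y = 9e^(-8x).


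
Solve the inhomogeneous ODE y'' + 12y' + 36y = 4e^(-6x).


Characteristic polynomial (r + 6)² = 0; repeated root r = -6.
y_h = (C₁ + C₂x)e^(-6x). Forcing matches the repeated root (resonance), so try y_p = Ax² e^(-6x).
Substitute and solve for A: 2A = 4, so A = 2.
General solution: y = (C₁ + C₂x + 2x²)e^(-6x).


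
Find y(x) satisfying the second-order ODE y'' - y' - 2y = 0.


Characteristic equation: r² - r - 2 = 0.
Factor: (r + 1)(r - 2) = 0 ⇒ r = -1, 2 (distinct real).
General solution: y = C₁e^(-x) + C₂e^(2x).


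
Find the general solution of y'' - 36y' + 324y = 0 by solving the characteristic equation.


Characteristic equation: r² - 36r + 324 = 0, i.e. (r - 18)² = 0.
Repeated root r = 18; include an x factor for the second linearly independent solution.
General solution: y = (C₁ + C₂x)e^(18x).


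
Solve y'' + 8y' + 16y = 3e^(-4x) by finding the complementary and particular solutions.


Characteristic polynomial (r + 4)² = 0; repeated root r = -4.
y_h = (C₁ + C₂x)e^(-4x). Forcing matches the repeated root (resonance), so try y_p = Ax² e^(-4x).
Substitute and solve for A: 2A = 3, so A = 3/2.
General solution: y = (C₁ + C₂x + (3/2)x²)e^(-4x).


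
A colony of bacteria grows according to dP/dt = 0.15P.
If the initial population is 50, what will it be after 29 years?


The ODE dP/dt = 0.15P has solution P(t) = P(0)e^(0.15t).
Substitute P(0) = 50 and t = 29: P(29) = 50 e^(4.35) ≈ 3874.


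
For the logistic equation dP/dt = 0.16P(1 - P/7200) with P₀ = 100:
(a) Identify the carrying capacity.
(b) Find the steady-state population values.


Logistic ODE dP/dt = 0.16P(1 - P/7200) has equilibria where dP/dt = 0, i.e. P = 0 or P = 7200.
The coefficient (1 - P/K) = 0 when P = K, identifying K = 7200 as the carrying capacity.
(a) K = 7200; (b) equilibria P = 0 and P = 7200.


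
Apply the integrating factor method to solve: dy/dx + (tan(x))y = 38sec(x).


P(x) = tan(x) ⇒ μ = e^(∫tan(x)dx) = sec(x).
(sec(x) y)' = 38sec²(x) ⇒ sec(x) y = 38tan(x) + C.
Multiply by cos(x): y = 38sin(x) + C·cos(x).


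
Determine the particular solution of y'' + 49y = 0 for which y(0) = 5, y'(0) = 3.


Characteristic roots of r² + 49 = 0 are ±7i, so y = C₁cos(7x) + C₂sin(7x).
Apply y(0) = 5: C₁ = 5. Differentiate and apply y'(0) = 3: 7·C₂ = 3, so C₂ = 3/7.
Particular solution: y = 5cos(7x) + (3/7)sin(7x).


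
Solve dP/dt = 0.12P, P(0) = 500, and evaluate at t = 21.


The ODE dP/dt = 0.12P has solution P(t) = P(0)e^(0.12t).
Substitute P(0) = 500 and t = 21: P(21) = 500 e^(2.52) ≈ 6214.


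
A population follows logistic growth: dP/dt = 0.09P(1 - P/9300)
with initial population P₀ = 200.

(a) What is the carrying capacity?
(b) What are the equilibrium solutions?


Logistic ODE dP/dt = 0.09P(1 - P/9300) has equilibria where dP/dt = 0, i.e. P = 0 or P = 9300.
The coefficient (1 - P/K) = 0 when P = K, identifying K = 9300 as the carrying capacity.
(a) K = 9300; (b) equilibria P = 0 and P = 9300.


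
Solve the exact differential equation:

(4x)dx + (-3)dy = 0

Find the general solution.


Check exactness: ∂M/∂y = 0 and ∂N/∂x = 0; equal, so the equation is exact.
Integrate M with respect to x (treating y as constant): ∫M dx = 2x^2 + h(y).
Differentiate w.r.t. y and set equal to N: the x-dependent terms already match, leaving h'(y) = -3. Integrate: h(y) = -3y.
So F(x,y) = -3y + 2x^2.
General solution: -3y + 2x^2 = C.


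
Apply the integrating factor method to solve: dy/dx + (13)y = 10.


P(x) = 13, Q(x) = 10; integrating factor μ = e^(13x).
(μ y)' = 10e^(13x) ⇒ μ y = (10/13)e^(13x) + C.
Divide by μ: y = 10/13 + Ce^(-13x).


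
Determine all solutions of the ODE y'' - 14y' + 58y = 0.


Characteristic equation: r² - 14r + 58 = 0.
Discriminant is negative; roots r = 7 ± 3i (complex conjugate pair).
General solution uses e^(α x)(C₁ cos(β x) + C₂ sin(β x)): y = e^(7x)(C₁cos(3x) + C₂sin(3x)).


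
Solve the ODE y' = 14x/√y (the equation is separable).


Separate: √y dy = 14x dx.
Integrate: (2/3)y^(3/2) = 7x² + C.


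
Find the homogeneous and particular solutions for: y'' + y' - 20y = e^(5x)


Characteristic roots of r² + r - 20 = 0 are 4, -5.
y_h = C₁e^(4x) + C₂e^(-5x).
Forcing exponent 5 is not a characteristic root; try y_p = Ae^(5x).
Substitute: A·(25 + (1)·5 + (-20)) = A·10 = 1, so A = 1/10.
General solution: y = C₁e^(4x) + C₂e^(-5x) + (1/10)e^(5x).


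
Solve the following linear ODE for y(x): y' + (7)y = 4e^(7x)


P(x) = 7 ⇒ μ = e^(7x).
(μ y)' = 4e^(14x) ⇒ μ y = (4/14)e^(14x) + C.
Divide by μ: y = (2/7)e^(7x) + Ce^(-7x).


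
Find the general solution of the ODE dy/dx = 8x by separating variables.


Integrate both sides with respect to x: y = ∫ 8x dx = 4x^2 + C.


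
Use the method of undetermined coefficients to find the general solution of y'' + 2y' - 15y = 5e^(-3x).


Characteristic roots of r² + 2r - 15 = 0 are -5, 3.
y_h = C₁e^(-5x) + C₂e^(3x).
Forcing exponent -3 is not a characteristic root; try y_p = Ae^(-3x).
Substitute: A·(9 + (2)·-3 + (-15)) = A·-12 = 5, so A = -5/12.
General solution: y = C₁e^(-5x) + C₂e^(3x) - (5/12)e^(-3x).


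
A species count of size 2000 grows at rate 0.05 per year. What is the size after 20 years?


The ODE dP/dt = 0.05P has solution P(t) = P(0)e^(0.05t).
Substitute P(0) = 2000 and t = 20: P(20) = 2000 e^(1.00) ≈ 5437.


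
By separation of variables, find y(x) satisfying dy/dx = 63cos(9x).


g(y) = 1, so integrate directly: y = ∫ 63cos(9x) dx = 7sin(9x) + C.


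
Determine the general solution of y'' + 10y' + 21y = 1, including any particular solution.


Characteristic roots of r² + 10r + 21 = 0 are -3, -7.
y_h = C₁e^(-3x) + C₂e^(-7x).
Constant forcing; try y_p = A. Then 21A = 1 ⇒ A = 1/21.
General solution: y = C₁e^(-3x) + C₂e^(-7x) + 1/21.


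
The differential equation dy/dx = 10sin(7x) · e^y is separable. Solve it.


Separate: e^(-y) dy = 10sin(7x) dx.
Integrate: -e^(-y) = -(10/7)cos(7x) + C₀.
Rearrange: e^(-y) = (10/7)cos(7x) + C.


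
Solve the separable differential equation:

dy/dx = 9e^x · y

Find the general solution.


Separate variables: dy/y = 9e^x dx.
Integrate: ln|y| = 9e^x + C₀.
Exponentiate: y = Ce^(9e^x).


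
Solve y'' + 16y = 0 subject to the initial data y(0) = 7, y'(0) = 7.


Characteristic roots of r² + 16 = 0 are ±4i, so y = C₁cos(4x) + C₂sin(4x).
Apply y(0) = 7: C₁ = 7. Differentiate and apply y'(0) = 7: 4·C₂ = 7, so C₂ = 7/4.
Particular solution: y = 7cos(4x) + (7/4)sin(4x).


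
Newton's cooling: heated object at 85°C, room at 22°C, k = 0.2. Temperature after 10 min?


Newton's law: dT/dt = -k(T - T_a) has solution T(t) = T_a + (T₀ - T_a)e^(-kt).
Plug in T_a = 22, T₀ = 85, k = 0.2, t = 10: T(10) = 22 + (63)e^(-2.00) ≈ 30.5°C.


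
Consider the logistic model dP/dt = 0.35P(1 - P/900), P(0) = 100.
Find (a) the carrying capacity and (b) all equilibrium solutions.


Logistic ODE dP/dt = 0.35P(1 - P/900) has equilibria where dP/dt = 0, i.e. P = 0 or P = 900.
The coefficient (1 - P/K) = 0 when P = K, identifying K = 900 as the carrying capacity.
(a) K = 900; (b) equilibria P = 0 and P = 900.


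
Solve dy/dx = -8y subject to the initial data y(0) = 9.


General solution of y' = -8y is y = Ce^(-8x).
Apply y(0) = 9: C = 9.
Particular solution: y = 9e^(-8x).


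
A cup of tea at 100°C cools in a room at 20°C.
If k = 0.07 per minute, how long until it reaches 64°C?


From T(t) = T_a + (T₀ - T_a)e^(-kt), set T(t) = 64:
(64 - 20) / (100 - 20) = e^(-0.07t), so t = -ln(0.550)/0.07 ≈ 8.5 minutes.


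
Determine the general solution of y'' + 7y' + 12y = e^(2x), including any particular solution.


Characteristic roots of r² + 7r + 12 = 0 are -3, -4.
y_h = C₁e^(-3x) + C₂e^(-4x).
Forcing exponent 2 is not a characteristic root; try y_p = Ae^(2x).
Substitute: A·(4 + (7)·2 + (12)) = A·30 = 1, so A = 1/30.
General solution: y = C₁e^(-3x) + C₂e^(-4x) + (1/30)e^(2x).


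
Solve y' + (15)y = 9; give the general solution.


P(x) = 15, Q(x) = 9; integrating factor μ = e^(15x).
(μ y)' = 9e^(15x) ⇒ μ y = (3/5)e^(15x) + C.
Divide by μ: y = 3/5 + Ce^(-15x).


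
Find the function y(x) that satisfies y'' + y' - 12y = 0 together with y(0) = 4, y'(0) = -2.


Characteristic roots of r² + r - 12 = 0 are -4, 3.
General solution y = c₁ e^(-4x) + c₂ e^(3x).
Apply y(0) = 4: c₁ + c₂ = 4. Apply y'(0) = -2: -4 c₁ + 3 c₂ = -2.
Solve: c₁ = 2, c₂ = 2.
Particular solution: y = 2e^(-4x) + 2e^(3x).


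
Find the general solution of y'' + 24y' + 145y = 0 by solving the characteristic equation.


Characteristic equation: r² + 24r + 145 = 0.
Discriminant is negative; roots r = -12 ± 1i (complex conjugate pair).
General solution uses e^(α x)(C₁ cos(β x) + C₂ sin(β x)): y = e^(-12x)(C₁cos(x) + C₂sin(x)).


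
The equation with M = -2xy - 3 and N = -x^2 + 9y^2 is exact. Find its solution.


Check exactness: ∂M/∂y = -2x and ∂N/∂x = -2x; equal, so the equation is exact.
Integrate M with respect to x (treating y as constant): ∫M dx = -x^2y - 3x + h(y).
Differentiate w.r.t. y and set equal to N: the x-dependent terms already match, leaving h'(y) = 9y^2. Integrate: h(y) = 3y^3.
So F(x,y) = -x^2y + 3y^3 - 3x.
General solution: -x^2y + 3y^3 - 3x = C.


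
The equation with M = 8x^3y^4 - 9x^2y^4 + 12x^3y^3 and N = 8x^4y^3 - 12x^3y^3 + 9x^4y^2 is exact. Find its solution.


Check exactness: ∂M/∂y = 32x^3y^3 - 36x^2y^3 + 36x^3y^2 and ∂N/∂x = 32x^3y^3 - 36x^2y^3 + 36x^3y^2; equal, so the equation is exact.
Integrate M with respect to x (treating y as constant): ∫M dx = 2x^4y^4 - 3x^3y^4 + 3x^4y^3 + h(y).
Differentiate w.r.t. y and set equal to N: all terms match, so h'(y) = 0 and h is a constant absorbed into C.
General solution: 2x^4y^4 - 3x^3y^4 + 3x^4y^3 = C.


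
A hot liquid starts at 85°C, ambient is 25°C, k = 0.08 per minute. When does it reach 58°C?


From T(t) = T_a + (T₀ - T_a)e^(-kt), set T(t) = 58:
(58 - 25) / (85 - 25) = e^(-0.08t), so t = -ln(0.550)/0.08 ≈ 7.5 minutes.


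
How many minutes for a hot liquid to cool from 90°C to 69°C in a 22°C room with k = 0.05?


From T(t) = T_a + (T₀ - T_a)e^(-kt), set T(t) = 69:
(69 - 22) / (90 - 22) = e^(-0.05t), so t = -ln(0.691)/0.05 ≈ 7.4 minutes.


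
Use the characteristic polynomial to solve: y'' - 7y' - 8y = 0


Characteristic equation: r² - 7r - 8 = 0.
Factor: (r + 1)(r - 8) = 0 ⇒ r = -1, 8 (distinct real).
General solution: y = C₁e^(-x) + C₂e^(8x).


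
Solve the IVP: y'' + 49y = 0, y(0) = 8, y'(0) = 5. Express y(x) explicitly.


Characteristic roots of r² + 49 = 0 are ±7i, so y = C₁cos(7x) + C₂sin(7x).
Apply y(0) = 8: C₁ = 8. Differentiate and apply y'(0) = 5: 7·C₂ = 5, so C₂ = 5/7.
Particular solution: y = 8cos(7x) + (5/7)sin(7x).


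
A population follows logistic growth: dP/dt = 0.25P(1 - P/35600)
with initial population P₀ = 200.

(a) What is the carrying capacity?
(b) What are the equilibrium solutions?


Logistic ODE dP/dt = 0.25P(1 - P/35600) has equilibria where dP/dt = 0, i.e. P = 0 or P = 35600.
The coefficient (1 - P/K) = 0 when P = K, identifying K = 35600 as the carrying capacity.
(a) K = 35600; (b) equilibria P = 0 and P = 35600.


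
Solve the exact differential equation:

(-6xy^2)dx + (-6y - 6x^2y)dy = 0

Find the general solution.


Check exactness: ∂M/∂y = -12xy and ∂N/∂x = -12xy; equal, so the equation is exact.
Integrate M with respect to x (treating y as constant): ∫M dx = -3x^2y^2 + h(y).
Differentiate w.r.t. y and set equal to N: the x-dependent terms already match, leaving h'(y) = -6y. Integrate: h(y) = -3y^2.
So F(x,y) = -3y^2 - 3x^2y^2.
General solution: -3y^2 - 3x^2y^2 = C.


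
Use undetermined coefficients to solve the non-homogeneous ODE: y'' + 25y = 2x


Homogeneous: r² + 25 = 0 ⇒ r = ±5i, y_h = C₁cos(5x) + C₂sin(5x).
Polynomial forcing; try y_p = Ax + B. Then y_p'' + 25 y_p = 25(Ax + B) = 2x, so B = 0 and A = 2/25.
General solution: y = C₁cos(5x) + C₂sin(5x) + (2/25)x.


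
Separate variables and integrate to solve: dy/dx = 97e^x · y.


Separate variables: dy/y = 97e^x dx.
Integrate: ln|y| = 97e^x + C₀.
Exponentiate: y = Ce^(97e^x).


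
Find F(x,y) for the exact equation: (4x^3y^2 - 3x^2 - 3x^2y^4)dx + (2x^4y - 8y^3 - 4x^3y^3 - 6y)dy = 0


Check exactness: ∂M/∂y = 8x^3y - 12x^2y^3 and ∂N/∂x = 8x^3y - 12x^2y^3; equal, so the equation is exact.
Integrate M with respect to x (treating y as constant): ∫M dx = x^4y^2 - x^3 - x^3y^4 + h(y).
Differentiate w.r.t. y and set equal to N: the x-dependent terms already match, leaving h'(y) = -8y^3 - 6y. Integrate: h(y) = -2y^4 - 3y^2.
So F(x,y) = x^4y^2 - x^3 - 2y^4 - x^3y^4 - 3y^2.
General solution: x^4y^2 - x^3 - 2y^4 - x^3y^4 - 3y^2 = C.


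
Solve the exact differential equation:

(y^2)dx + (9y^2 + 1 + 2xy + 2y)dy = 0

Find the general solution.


Check exactness: ∂M/∂y = 2y and ∂N/∂x = 2y; equal, so the equation is exact.
Integrate M with respect to x (treating y as constant): ∫M dx = xy^2 + h(y).
Differentiate w.r.t. y and set equal to N: the x-dependent terms already match, leaving h'(y) = 9y^2 + 1 + 2y. Integrate: h(y) = 3y^3 + y + y^2.
So F(x,y) = 3y^3 + y + xy^2 + y^2.
General solution: 3y^3 + y + xy^2 + y^2 = C.


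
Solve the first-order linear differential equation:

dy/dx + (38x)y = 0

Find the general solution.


P(x) = 38x ⇒ μ = e^(19x²).
Q(x) = 0 so μ y is constant: y = Ce^(-19x²).


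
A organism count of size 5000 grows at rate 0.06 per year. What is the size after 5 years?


The ODE dP/dt = 0.06P has solution P(t) = P(0)e^(0.06t).
Substitute P(0) = 5000 and t = 5: P(5) = 5000 e^(0.30) ≈ 6749.


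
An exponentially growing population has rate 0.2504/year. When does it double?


Exponential growth: P(t) = P₀ e^(0.2504t). Set P(t)/P₀ = 2: e^(0.2504t) = 2.
Solve: t = ln(2)/0.2504 ≈ 2.77 years.


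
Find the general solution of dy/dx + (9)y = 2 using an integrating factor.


P(x) = 9, Q(x) = 2; integrating factor μ = e^(9x).
(μ y)' = 2e^(9x) ⇒ μ y = (2/9)e^(9x) + C.
Divide by μ: y = 2/9 + Ce^(-9x).


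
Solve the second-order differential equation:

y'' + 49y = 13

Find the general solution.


Homogeneous part: r² + 49 = 0 ⇒ r = ±7i, so y_h = C₁cos(7x) + C₂sin(7x).
Try constant y_p = A; plug in: 49A = 13 ⇒ A = 13/49.
General solution: y = C₁cos(7x) + C₂sin(7x) + 13/49.


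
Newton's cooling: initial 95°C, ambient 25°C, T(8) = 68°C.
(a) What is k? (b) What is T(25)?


Newton's law: T(t) = T_a + (T₀ - T_a)e^(-kt).
(a) Use T(8) = 68: (68 - 25)/(95 - 25) = e^(-k·8), so k = -ln(0.614)/8 ≈ 0.0609.
(b) Apply k to t = 25: T(25) = 25 + (70)e^(-1.523) ≈ 40.3°C.


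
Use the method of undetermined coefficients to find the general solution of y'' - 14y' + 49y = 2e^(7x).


Characteristic polynomial (r - 7)² = 0; repeated root r = 7.
y_h = (C₁ + C₂x)e^(7x). Forcing matches the repeated root (resonance), so try y_p = Ax² e^(7x).
Substitute and solve for A: 2A = 2, so A = 1.
General solution: y = (C₁ + C₂x + x²)e^(7x).


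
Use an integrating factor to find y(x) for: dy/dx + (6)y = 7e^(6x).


P(x) = 6 ⇒ μ = e^(6x).
(μ y)' = 7e^(12x) ⇒ μ y = (7/12)e^(12x) + C.
Divide by μ: y = (7/12)e^(6x) + Ce^(-6x).


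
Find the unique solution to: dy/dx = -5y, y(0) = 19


General solution of y' = -5y is y = Ce^(-5x).
Apply y(0) = 19: C = 19.
Particular solution: y = 19e^(-5x).


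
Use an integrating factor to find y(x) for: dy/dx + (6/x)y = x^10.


P(x) = 6/x ⇒ μ = x^6.
(x^6 y)' = x^6·x^10 = x^16.
Integrate: x^6 y = x^17/(17) + C.
Solve for y: y = (1/17)x^11 + C/x^6.


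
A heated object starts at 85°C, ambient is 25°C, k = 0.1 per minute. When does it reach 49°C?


From T(t) = T_a + (T₀ - T_a)e^(-kt), set T(t) = 49:
(49 - 25) / (85 - 25) = e^(-0.1t), so t = -ln(0.400)/0.1 ≈ 9.2 minutes.


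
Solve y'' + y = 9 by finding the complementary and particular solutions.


Homogeneous part: r² + 1 = 0 ⇒ r = ±1i, so y_h = C₁cos(x) + C₂sin(x).
Try constant y_p = A; plug in: 1A = 9 ⇒ A = 9.
General solution: y = C₁cos(x) + C₂sin(x) + 9.


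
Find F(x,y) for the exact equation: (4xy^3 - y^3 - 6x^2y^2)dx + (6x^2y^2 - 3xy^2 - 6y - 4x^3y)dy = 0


Check exactness: ∂M/∂y = 12xy^2 - 3y^2 - 12x^2y and ∂N/∂x = 12xy^2 - 3y^2 - 12x^2y; equal, so the equation is exact.
Integrate M with respect to x (treating y as constant): ∫M dx = 2x^2y^3 - xy^3 - 2x^3y^2 + h(y).
Differentiate w.r.t. y and set equal to N: the x-dependent terms already match, leaving h'(y) = -6y. Integrate: h(y) = -3y^2.
So F(x,y) = 2x^2y^3 - xy^3 - 3y^2 - 2x^3y^2.
General solution: 2x^2y^3 - xy^3 - 3y^2 - 2x^3y^2 = C.


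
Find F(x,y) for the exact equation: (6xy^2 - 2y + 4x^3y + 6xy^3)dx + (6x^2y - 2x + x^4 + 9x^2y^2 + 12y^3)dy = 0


Check exactness: ∂M/∂y = 12xy - 2 + 4x^3 + 18xy^2 and ∂N/∂x = 12xy - 2 + 4x^3 + 18xy^2; equal, so the equation is exact.
Integrate M with respect to x (treating y as constant): ∫M dx = 3x^2y^2 - 2xy + x^4y + 3x^2y^3 + h(y).
Differentiate w.r.t. y and set equal to N: the x-dependent terms already match, leaving h'(y) = 12y^3. Integrate: h(y) = 3y^4.
So F(x,y) = 3x^2y^2 - 2xy + x^4y + 3x^2y^3 + 3y^4.
General solution: 3x^2y^2 - 2xy + x^4y + 3x^2y^3 + 3y^4 = C.


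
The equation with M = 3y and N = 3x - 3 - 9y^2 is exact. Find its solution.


Check exactness: ∂M/∂y = 3 and ∂N/∂x = 3; equal, so the equation is exact.
Integrate M with respect to x (treating y as constant): ∫M dx = 3xy + h(y).
Differentiate w.r.t. y and set equal to N: the x-dependent terms already match, leaving h'(y) = -3 - 9y^2. Integrate: h(y) = -3y - 3y^3.
So F(x,y) = 3xy - 3y - 3y^3.
General solution: 3xy - 3y - 3y^3 = C.


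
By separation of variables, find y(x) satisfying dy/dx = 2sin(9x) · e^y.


Separate: e^(-y) dy = 2sin(9x) dx.
Integrate: -e^(-y) = -(2/9)cos(9x) + C₀.
Rearrange: e^(-y) = (2/9)cos(9x) + C.


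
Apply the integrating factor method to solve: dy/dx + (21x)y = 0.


P(x) = 21x ⇒ μ = e^((21/2)x²).
Q(x) = 0 so μ y is constant: y = Ce^(-(21/2)x²).


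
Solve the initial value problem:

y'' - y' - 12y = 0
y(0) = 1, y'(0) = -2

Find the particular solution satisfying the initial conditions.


Characteristic roots of r² - r - 12 = 0 are -3, 4.
General solution y = c₁ e^(-3x) + c₂ e^(4x).
Apply y(0) = 1: c₁ + c₂ = 1. Apply y'(0) = -2: -3 c₁ + 4 c₂ = -2.
Solve: c₁ = 6/7, c₂ = 1/7.
Particular solution: y = (6/7)e^(-3x) + (1/7)e^(4x).
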